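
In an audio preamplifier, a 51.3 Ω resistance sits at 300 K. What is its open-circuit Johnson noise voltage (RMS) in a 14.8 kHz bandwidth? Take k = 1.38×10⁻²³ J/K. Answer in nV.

V_n = √(4kTRB)
4kTRB = 4 × 1.38×10⁻²³ × 300 × 5.13×10¹ × 1.48×10⁴ = 1.26×10⁻¹⁴ V²
V_n = √(1.26×10⁻¹⁴) = 1.12×10⁻⁷ V = 112 nV

112 nV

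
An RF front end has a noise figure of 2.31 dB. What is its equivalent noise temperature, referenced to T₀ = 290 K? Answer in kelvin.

204 K

F = 10^(2.31/10) = 1.70216
T_e = (F − 1)·T₀ = (1.70216 − 1) × 290 = 204 K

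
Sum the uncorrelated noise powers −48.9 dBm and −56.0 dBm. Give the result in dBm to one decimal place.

Convert to linear, add, convert back:
P₁ = 1.29×10⁻⁸ W, P₂ = 2.51×10⁻⁹ W
P_tot = 1.54×10⁻⁸ W → 10 log₁₀(P_tot / 10⁻³) = −48.1 dBm

−48.1 dBm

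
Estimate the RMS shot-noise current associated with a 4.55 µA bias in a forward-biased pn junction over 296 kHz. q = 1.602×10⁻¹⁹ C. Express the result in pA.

I_n = √(2qI·B)
2qI·B = 2 × 1.602×10⁻¹⁹ × 4.55×10⁻⁶ × 2.96×10⁵ = 4.32×10⁻¹⁹ A²
I_n = √(4.32×10⁻¹⁹) = 6.57×10⁻¹⁰ A = 657 pA

657 pA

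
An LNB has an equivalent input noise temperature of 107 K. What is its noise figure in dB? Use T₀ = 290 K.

F = 1 + T_e/T₀ = 1 + 107/290 = 1.36897
NF = 10 log₁₀(1.36897) = 1.36 dB

1.36 dB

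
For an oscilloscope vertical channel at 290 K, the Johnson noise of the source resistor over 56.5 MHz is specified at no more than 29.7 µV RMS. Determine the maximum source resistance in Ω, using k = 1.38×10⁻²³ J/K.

975 Ω

Johnson–Nyquist: V_n = √(4kTRB) ⇒ R = V_n² / (4kTB)
4kTB = 4 × 1.38×10⁻²³ × 290 × 5.65×10⁷ = 9.04×10⁻¹³
R = (2.97×10⁻⁵)² / 9.04×10⁻¹³ = 9.75×10² Ω = 975 Ω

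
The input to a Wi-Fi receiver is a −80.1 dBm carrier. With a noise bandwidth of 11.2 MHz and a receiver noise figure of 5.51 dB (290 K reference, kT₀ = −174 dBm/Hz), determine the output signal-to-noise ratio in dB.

Noise floor: N = −174 + 10 log₁₀(B) + NF
10 log₁₀(1.12×10⁷) = 70.49 dB
N = −174 + 70.49 + 5.51 = −98.00 dBm
SNR = P_sig − N = −80.1 − (−98.00) = 17.90 dB → 17.9 dB

17.9 dB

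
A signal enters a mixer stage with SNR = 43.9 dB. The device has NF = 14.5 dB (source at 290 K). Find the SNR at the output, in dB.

By definition F = SNR_in/SNR_out, so in dB: SNR_out = SNR_in − NF
SNR_out = 43.9 − 14.5 = 29.4 dB

29.4 dB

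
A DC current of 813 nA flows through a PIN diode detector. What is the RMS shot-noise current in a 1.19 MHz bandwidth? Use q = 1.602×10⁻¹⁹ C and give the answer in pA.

I_n = √(2qI·B)
2qI·B = 2 × 1.602×10⁻¹⁹ × 8.13×10⁻⁷ × 1.19×10⁶ = 3.10×10⁻¹⁹ A²
I_n = √(3.10×10⁻¹⁹) = 5.57×10⁻¹⁰ A = 557 pA

557 pA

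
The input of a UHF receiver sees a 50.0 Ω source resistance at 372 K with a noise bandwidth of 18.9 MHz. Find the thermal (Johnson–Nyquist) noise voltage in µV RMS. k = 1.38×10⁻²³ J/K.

V_n = √(4kTRB)
4kTRB = 4 × 1.38×10⁻²³ × 372 × 5.00×10¹ × 1.89×10⁷ = 1.94×10⁻¹¹ V²
V_n = √(1.94×10⁻¹¹) = 4.41×10⁻⁶ V = 4.41 µV

4.41 µV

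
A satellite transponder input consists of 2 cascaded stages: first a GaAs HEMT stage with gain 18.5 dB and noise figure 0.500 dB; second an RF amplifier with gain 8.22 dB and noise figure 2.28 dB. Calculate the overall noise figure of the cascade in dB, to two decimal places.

0.54 dB

Convert to linear (a loss of L dB is a gain of −L dB): F_i = 10^(NF_i/10), G_i = 10^(G_i,dB/10)
  Stage 1: F_1 = 10^(0.500/10) = 1.122, G_1 = 10^(18.5/10) = 70.79
  Stage 2: F_2 = 10^(2.28/10) = 1.690, G_2 = 10^(8.22/10) = 6.637
Friis cascade:
  F = 1.122 + (1.690 − 1)/70.79 = 1.132
NF = 10 log₁₀(1.132) = 0.54 dB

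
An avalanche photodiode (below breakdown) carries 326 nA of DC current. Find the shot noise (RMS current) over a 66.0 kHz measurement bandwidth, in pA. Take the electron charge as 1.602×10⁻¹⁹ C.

I_n = √(2qI·B)
2qI·B = 2 × 1.602×10⁻¹⁹ × 3.26×10⁻⁷ × 6.60×10⁴ = 6.89×10⁻²¹ A²
I_n = √(6.89×10⁻²¹) = 8.30×10⁻¹¹ A = 83.0 pA

83.0 pA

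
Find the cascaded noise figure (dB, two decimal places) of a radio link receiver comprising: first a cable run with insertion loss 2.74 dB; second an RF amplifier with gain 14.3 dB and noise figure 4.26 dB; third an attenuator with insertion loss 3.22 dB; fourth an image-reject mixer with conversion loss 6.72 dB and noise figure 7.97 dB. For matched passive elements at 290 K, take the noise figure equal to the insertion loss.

Convert to linear (a loss of L dB is a gain of −L dB): F_i = 10^(NF_i/10), G_i = 10^(G_i,dB/10)
  Stage 1: F_1 = 10^(2.74/10) = 1.879, G_1 = 10^(−2.74/10) = 0.5321
  Stage 2: F_2 = 10^(4.26/10) = 2.667, G_2 = 10^(14.3/10) = 26.92
  Stage 3: F_3 = 10^(3.22/10) = 2.099, G_3 = 10^(−3.22/10) = 0.4764
  Stage 4: F_4 = 10^(7.97/10) = 6.266, G_4 = 10^(−6.72/10) = 0.2128
Friis cascade:
  F = 1.879 + (2.667 − 1)/0.5321 + (2.099 − 1)/14.32 + (6.266 − 1)/6.823 = 5.860
NF = 10 log₁₀(5.860) = 7.68 dB

7.68 dB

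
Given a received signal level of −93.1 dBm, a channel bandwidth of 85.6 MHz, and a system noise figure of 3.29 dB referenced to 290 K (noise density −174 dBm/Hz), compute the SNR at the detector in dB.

−1.7 dB

Noise floor: N = −174 + 10 log₁₀(B) + NF
10 log₁₀(8.56×10⁷) = 79.32 dB
N = −174 + 79.32 + 3.29 = −91.39 dBm
SNR = P_sig − N = −93.1 − (−91.39) = −1.71 dB → −1.7 dB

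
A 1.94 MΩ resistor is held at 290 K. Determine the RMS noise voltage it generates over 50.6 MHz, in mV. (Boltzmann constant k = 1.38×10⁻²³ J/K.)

V_n = √(4kTRB)
4kTRB = 4 × 1.38×10⁻²³ × 290 × 1.94×10⁶ × 5.06×10⁷ = 1.57×10⁻⁶ V²
V_n = √(1.57×10⁻⁶) = 1.25×10⁻³ V = 1.25 mV

1.25 mV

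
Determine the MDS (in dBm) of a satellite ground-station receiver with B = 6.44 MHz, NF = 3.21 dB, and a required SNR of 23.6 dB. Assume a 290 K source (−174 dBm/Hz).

Sensitivity = −174 + 10 log₁₀(B) + NF + SNR_min
= −174 + 68.09 + 3.21 + 23.6
= −79.10 dBm → −79.1 dBm

−79.1 dBm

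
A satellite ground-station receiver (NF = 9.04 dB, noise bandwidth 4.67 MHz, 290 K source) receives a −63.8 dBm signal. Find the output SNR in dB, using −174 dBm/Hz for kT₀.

Noise floor: N = −174 + 10 log₁₀(B) + NF
10 log₁₀(4.67×10⁶) = 66.69 dB
N = −174 + 66.69 + 9.04 = −98.27 dBm
SNR = P_sig − N = −63.8 − (−98.27) = 34.47 dB → 34.5 dB

34.5 dB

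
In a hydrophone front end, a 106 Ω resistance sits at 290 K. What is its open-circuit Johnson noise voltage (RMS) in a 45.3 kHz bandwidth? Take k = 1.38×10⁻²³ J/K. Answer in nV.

V_n = √(4kTRB)
4kTRB = 4 × 1.38×10⁻²³ × 290 × 1.06×10² × 4.53×10⁴ = 7.69×10⁻¹⁴ V²
V_n = √(7.69×10⁻¹⁴) = 2.77×10⁻⁷ V = 277 nV

277 nV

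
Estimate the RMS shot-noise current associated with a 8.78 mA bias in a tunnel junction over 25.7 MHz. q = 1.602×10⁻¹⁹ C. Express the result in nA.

I_n = √(2qI·B)
2qI·B = 2 × 1.602×10⁻¹⁹ × 8.78×10⁻³ × 2.57×10⁷ = 7.23×10⁻¹⁴ A²
I_n = √(7.23×10⁻¹⁴) = 2.69×10⁻⁷ A = 269 nA

269 nA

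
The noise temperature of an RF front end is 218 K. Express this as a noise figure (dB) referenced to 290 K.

2.43 dB

F = 1 + T_e/T₀ = 1 + 218/290 = 1.75172
NF = 10 log₁₀(1.75172) = 2.43 dB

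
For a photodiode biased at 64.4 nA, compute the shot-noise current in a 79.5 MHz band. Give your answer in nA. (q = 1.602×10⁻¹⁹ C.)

I_n = √(2qI·B)
2qI·B = 2 × 1.602×10⁻¹⁹ × 6.44×10⁻⁸ × 7.95×10⁷ = 1.64×10⁻¹⁸ A²
I_n = √(1.64×10⁻¹⁸) = 1.28×10⁻⁹ A = 1.28 nA

1.28 nA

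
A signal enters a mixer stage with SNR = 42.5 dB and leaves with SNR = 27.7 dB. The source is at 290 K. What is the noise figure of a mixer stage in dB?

14.8 dB

NF (dB) = SNR_in(dB) − SNR_out(dB) when the source is at T₀
NF = 42.5 − 27.7 = 14.8 dB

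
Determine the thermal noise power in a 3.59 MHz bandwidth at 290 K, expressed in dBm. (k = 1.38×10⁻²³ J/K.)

P_n = kTB = 1.38×10⁻²³ × 290 × 3.59×10⁶ = 1.44×10⁻¹⁴ W
In dBm: 10 log₁₀(1.44×10⁻¹⁴ / 10⁻³) = −108.4 dBm

−108.4 dBm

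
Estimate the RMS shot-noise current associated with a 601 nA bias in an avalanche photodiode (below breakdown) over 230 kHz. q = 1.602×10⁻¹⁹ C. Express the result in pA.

210 pA

I_n = √(2qI·B)
2qI·B = 2 × 1.602×10⁻¹⁹ × 6.01×10⁻⁷ × 2.30×10⁵ = 4.43×10⁻²⁰ A²
I_n = √(4.43×10⁻²⁰) = 2.10×10⁻¹⁰ A = 210 pA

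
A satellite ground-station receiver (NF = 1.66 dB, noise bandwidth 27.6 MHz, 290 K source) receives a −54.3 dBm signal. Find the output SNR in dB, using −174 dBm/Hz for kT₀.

43.6 dB

Noise floor: N = −174 + 10 log₁₀(B) + NF
10 log₁₀(2.76×10⁷) = 74.41 dB
N = −174 + 74.41 + 1.66 = −97.93 dBm
SNR = P_sig − N = −54.3 − (−97.93) = 43.63 dB → 43.6 dB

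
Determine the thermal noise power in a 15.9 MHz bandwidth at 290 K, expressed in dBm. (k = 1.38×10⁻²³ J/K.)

P_n = kTB = 1.38×10⁻²³ × 290 × 1.59×10⁷ = 6.36×10⁻¹⁴ W
In dBm: 10 log₁₀(6.36×10⁻¹⁴ / 10⁻³) = −102.0 dBm

−102.0 dBm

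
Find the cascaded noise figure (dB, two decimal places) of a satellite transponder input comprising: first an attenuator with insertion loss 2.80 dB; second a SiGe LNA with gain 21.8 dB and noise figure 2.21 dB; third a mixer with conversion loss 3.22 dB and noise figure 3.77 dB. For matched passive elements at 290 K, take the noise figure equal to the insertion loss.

Convert to linear (a loss of L dB is a gain of −L dB): F_i = 10^(NF_i/10), G_i = 10^(G_i,dB/10)
  Stage 1: F_1 = 10^(2.80/10) = 1.905, G_1 = 10^(−2.80/10) = 0.5248
  Stage 2: F_2 = 10^(2.21/10) = 1.663, G_2 = 10^(21.8/10) = 151.4
  Stage 3: F_3 = 10^(3.77/10) = 2.382, G_3 = 10^(−3.22/10) = 0.4764
Friis cascade:
  F = 1.905 + (1.663 − 1)/0.5248 + (2.382 − 1)/79.43 = 3.187
NF = 10 log₁₀(3.187) = 5.03 dB

5.03 dB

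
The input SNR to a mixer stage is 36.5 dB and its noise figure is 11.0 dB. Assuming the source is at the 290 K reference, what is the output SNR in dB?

25.5 dB

By definition F = SNR_in/SNR_out, so in dB: SNR_out = SNR_in − NF
SNR_out = 36.5 − 11.0 = 25.5 dB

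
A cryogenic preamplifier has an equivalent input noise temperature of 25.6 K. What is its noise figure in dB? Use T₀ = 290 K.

0.367 dB

F = 1 + T_e/T₀ = 1 + 25.6/290 = 1.08828
NF = 10 log₁₀(1.08828) = 0.367 dB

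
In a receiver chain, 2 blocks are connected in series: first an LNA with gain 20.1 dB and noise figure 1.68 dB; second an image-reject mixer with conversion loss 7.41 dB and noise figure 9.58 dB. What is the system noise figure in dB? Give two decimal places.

Convert to linear (a loss of L dB is a gain of −L dB): F_i = 10^(NF_i/10), G_i = 10^(G_i,dB/10)
  Stage 1: F_1 = 10^(1.68/10) = 1.472, G_1 = 10^(20.1/10) = 102.3
  Stage 2: F_2 = 10^(9.58/10) = 9.078, G_2 = 10^(−7.41/10) = 0.1816
Friis cascade:
  F = 1.472 + (9.078 − 1)/102.3 = 1.551
NF = 10 log₁₀(1.551) = 1.91 dB

1.91 dB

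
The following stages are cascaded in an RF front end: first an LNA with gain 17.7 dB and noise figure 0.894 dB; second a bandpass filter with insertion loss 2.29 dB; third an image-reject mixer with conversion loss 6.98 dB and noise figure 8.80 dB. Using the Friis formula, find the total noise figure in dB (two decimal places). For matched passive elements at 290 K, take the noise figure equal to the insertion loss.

Convert to linear (a loss of L dB is a gain of −L dB): F_i = 10^(NF_i/10), G_i = 10^(G_i,dB/10)
  Stage 1: F_1 = 10^(0.894/10) = 1.229, G_1 = 10^(17.7/10) = 58.88
  Stage 2: F_2 = 10^(2.29/10) = 1.694, G_2 = 10^(−2.29/10) = 0.5902
  Stage 3: F_3 = 10^(8.80/10) = 7.586, G_3 = 10^(−6.98/10) = 0.2004
Friis cascade:
  F = 1.229 + (1.694 − 1)/58.88 + (7.586 − 1)/34.75 = 1.430
NF = 10 log₁₀(1.430) = 1.55 dB

1.55 dB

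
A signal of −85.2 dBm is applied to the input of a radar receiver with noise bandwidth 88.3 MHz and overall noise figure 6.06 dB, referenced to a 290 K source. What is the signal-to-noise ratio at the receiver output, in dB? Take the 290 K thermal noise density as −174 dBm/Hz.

Noise floor: N = −174 + 10 log₁₀(B) + NF
10 log₁₀(8.83×10⁷) = 79.46 dB
N = −174 + 79.46 + 6.06 = −88.48 dBm
SNR = P_sig − N = −85.2 − (−88.48) = 3.28 dB → 3.3 dB

3.3 dB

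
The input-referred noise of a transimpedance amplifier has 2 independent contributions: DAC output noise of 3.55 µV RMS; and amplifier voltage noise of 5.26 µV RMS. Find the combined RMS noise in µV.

Uncorrelated sources add in power (mean-square): V_tot = √(ΣV_i²)
V_tot = √[(3.55×10⁻⁶)² + (5.26×10⁻⁶)²] = 6.35×10⁻⁶ V = 6.35 µV

6.35 µV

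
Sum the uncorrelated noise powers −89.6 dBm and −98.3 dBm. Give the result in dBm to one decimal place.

−89.1 dBm

Convert to linear, add, convert back:
P₁ = 1.10×10⁻¹² W, P₂ = 1.48×10⁻¹³ W
P_tot = 1.24×10⁻¹² W → 10 log₁₀(P_tot / 10⁻³) = −89.1 dBm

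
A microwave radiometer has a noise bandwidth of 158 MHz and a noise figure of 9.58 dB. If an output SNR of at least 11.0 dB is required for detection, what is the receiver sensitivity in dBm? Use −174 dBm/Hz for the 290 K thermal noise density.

Sensitivity = −174 + 10 log₁₀(B) + NF + SNR_min
= −174 + 81.99 + 9.58 + 11.0
= −71.43 dBm → −71.4 dBm

−71.4 dBm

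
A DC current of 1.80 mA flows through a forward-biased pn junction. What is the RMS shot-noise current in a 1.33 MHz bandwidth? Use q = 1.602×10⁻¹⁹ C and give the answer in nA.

I_n = √(2qI·B)
2qI·B = 2 × 1.602×10⁻¹⁹ × 1.80×10⁻³ × 1.33×10⁶ = 7.67×10⁻¹⁶ A²
I_n = √(7.67×10⁻¹⁶) = 2.77×10⁻⁸ A = 27.7 nA

27.7 nA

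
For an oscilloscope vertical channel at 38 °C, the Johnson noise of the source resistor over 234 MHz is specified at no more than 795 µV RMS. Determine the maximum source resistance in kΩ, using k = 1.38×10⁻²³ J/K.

157 kΩ

T = 38 °C + 273.15 = 311.15 K
Johnson–Nyquist: V_n = √(4kTRB) ⇒ R = V_n² / (4kTB)
4kTB = 4 × 1.38×10⁻²³ × 311.15 × 2.34×10⁸ = 4.02×10⁻¹²
R = (7.95×10⁻⁴)² / 4.02×10⁻¹² = 1.57×10⁵ Ω = 157 kΩ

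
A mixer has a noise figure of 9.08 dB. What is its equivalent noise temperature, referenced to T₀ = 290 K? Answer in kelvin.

F = 10^(9.08/10) = 8.09096
T_e = (F − 1)·T₀ = (8.09096 − 1) × 290 = 2056 K

2056 K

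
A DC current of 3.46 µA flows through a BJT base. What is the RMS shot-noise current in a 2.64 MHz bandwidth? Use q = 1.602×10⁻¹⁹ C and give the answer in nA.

1.71 nA

I_n = √(2qI·B)
2qI·B = 2 × 1.602×10⁻¹⁹ × 3.46×10⁻⁶ × 2.64×10⁶ = 2.93×10⁻¹⁸ A²
I_n = √(2.93×10⁻¹⁸) = 1.71×10⁻⁹ A = 1.71 nA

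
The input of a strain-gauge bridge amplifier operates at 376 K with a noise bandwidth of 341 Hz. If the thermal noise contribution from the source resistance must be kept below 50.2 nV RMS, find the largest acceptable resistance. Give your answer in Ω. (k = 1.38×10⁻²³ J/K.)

356 Ω

Johnson–Nyquist: V_n = √(4kTRB) ⇒ R = V_n² / (4kTB)
4kTB = 4 × 1.38×10⁻²³ × 376 × 3.41×10² = 7.08×10⁻¹⁸
R = (5.02×10⁻⁸)² / 7.08×10⁻¹⁸ = 3.56×10² Ω = 356 Ω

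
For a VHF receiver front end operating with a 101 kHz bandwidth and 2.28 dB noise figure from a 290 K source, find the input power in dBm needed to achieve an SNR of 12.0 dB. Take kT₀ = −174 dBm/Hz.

−109.7 dBm

Sensitivity = −174 + 10 log₁₀(B) + NF + SNR_min
= −174 + 50.04 + 2.28 + 12.0
= −109.68 dBm → −109.7 dBm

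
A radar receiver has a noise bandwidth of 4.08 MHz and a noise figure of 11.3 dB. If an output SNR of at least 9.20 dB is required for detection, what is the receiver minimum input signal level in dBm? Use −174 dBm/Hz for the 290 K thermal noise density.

Sensitivity = −174 + 10 log₁₀(B) + NF + SNR_min
= −174 + 66.11 + 11.3 + 9.20
= −87.39 dBm → −87.4 dBm

−87.4 dBm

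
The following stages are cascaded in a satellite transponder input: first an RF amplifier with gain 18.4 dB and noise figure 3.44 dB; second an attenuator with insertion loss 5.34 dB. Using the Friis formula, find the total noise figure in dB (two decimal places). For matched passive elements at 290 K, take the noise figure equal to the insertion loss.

Convert to linear (a loss of L dB is a gain of −L dB): F_i = 10^(NF_i/10), G_i = 10^(G_i,dB/10)
  Stage 1: F_1 = 10^(3.44/10) = 2.208, G_1 = 10^(18.4/10) = 69.18
  Stage 2: F_2 = 10^(5.34/10) = 3.420, G_2 = 10^(−5.34/10) = 0.2924
Friis cascade:
  F = 2.208 + (3.420 − 1)/69.18 = 2.243
NF = 10 log₁₀(2.243) = 3.51 dB

3.51 dB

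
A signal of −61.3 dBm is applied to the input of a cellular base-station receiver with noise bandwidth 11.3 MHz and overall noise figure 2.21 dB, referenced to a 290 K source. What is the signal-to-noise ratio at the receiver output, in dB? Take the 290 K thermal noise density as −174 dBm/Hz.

40.0 dB

Noise floor: N = −174 + 10 log₁₀(B) + NF
10 log₁₀(1.13×10⁷) = 70.53 dB
N = −174 + 70.53 + 2.21 = −101.26 dBm
SNR = P_sig − N = −61.3 − (−101.26) = 39.96 dB → 40.0 dB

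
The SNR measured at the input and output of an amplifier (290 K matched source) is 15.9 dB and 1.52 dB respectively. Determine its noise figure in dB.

NF (dB) = SNR_in(dB) − SNR_out(dB) when the source is at T₀
NF = 15.9 − 1.52 = 14.38 dB

14.38 dB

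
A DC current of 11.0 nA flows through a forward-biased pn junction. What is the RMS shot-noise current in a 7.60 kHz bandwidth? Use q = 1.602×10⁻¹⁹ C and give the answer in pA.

I_n = √(2qI·B)
2qI·B = 2 × 1.602×10⁻¹⁹ × 1.10×10⁻⁸ × 7.60×10³ = 2.68×10⁻²³ A²
I_n = √(2.68×10⁻²³) = 5.18×10⁻¹² A = 5.18 pA

5.18 pA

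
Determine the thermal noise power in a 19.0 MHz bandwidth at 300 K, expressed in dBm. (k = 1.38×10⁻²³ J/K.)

P_n = kTB = 1.38×10⁻²³ × 300 × 1.90×10⁷ = 7.87×10⁻¹⁴ W
In dBm: 10 log₁₀(7.87×10⁻¹⁴ / 10⁻³) = −101.0 dBm

−101.0 dBm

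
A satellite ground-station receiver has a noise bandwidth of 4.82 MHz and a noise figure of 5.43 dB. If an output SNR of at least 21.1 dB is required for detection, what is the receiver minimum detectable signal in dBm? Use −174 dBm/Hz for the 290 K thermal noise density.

−80.6 dBm

Sensitivity = −174 + 10 log₁₀(B) + NF + SNR_min
= −174 + 66.83 + 5.43 + 21.1
= −80.64 dBm → −80.6 dBm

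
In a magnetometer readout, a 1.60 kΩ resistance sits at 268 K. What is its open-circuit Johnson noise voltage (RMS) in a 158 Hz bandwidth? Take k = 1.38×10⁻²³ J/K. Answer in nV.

V_n = √(4kTRB)
4kTRB = 4 × 1.38×10⁻²³ × 268 × 1.60×10³ × 1.58×10² = 3.74×10⁻¹⁵ V²
V_n = √(3.74×10⁻¹⁵) = 6.12×10⁻⁸ V = 61.2 nV

61.2 nV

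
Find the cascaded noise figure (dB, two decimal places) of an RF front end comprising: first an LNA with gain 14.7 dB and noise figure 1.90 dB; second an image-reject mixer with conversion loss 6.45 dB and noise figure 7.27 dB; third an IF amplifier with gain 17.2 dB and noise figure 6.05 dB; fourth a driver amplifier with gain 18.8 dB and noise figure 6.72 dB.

3.34 dB

Convert to linear (a loss of L dB is a gain of −L dB): F_i = 10^(NF_i/10), G_i = 10^(G_i,dB/10)
  Stage 1: F_1 = 10^(1.90/10) = 1.549, G_1 = 10^(14.7/10) = 29.51
  Stage 2: F_2 = 10^(7.27/10) = 5.333, G_2 = 10^(−6.45/10) = 0.2265
  Stage 3: F_3 = 10^(6.05/10) = 4.027, G_3 = 10^(17.2/10) = 52.48
  Stage 4: F_4 = 10^(6.72/10) = 4.699, G_4 = 10^(18.8/10) = 75.86
Friis cascade:
  F = 1.549 + (5.333 − 1)/29.51 + (4.027 − 1)/6.683 + (4.699 − 1)/350.8 = 2.159
NF = 10 log₁₀(2.159) = 3.34 dB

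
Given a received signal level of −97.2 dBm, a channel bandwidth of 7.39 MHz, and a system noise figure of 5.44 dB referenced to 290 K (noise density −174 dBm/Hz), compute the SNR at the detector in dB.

Noise floor: N = −174 + 10 log₁₀(B) + NF
10 log₁₀(7.39×10⁶) = 68.69 dB
N = −174 + 68.69 + 5.44 = −99.87 dBm
SNR = P_sig − N = −97.2 − (−99.87) = 2.67 dB → 2.7 dB

2.7 dB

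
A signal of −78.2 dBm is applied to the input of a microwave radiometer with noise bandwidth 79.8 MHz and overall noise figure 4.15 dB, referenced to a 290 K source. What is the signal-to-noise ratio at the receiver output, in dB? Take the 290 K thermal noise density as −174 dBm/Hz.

Noise floor: N = −174 + 10 log₁₀(B) + NF
10 log₁₀(7.98×10⁷) = 79.02 dB
N = −174 + 79.02 + 4.15 = −90.83 dBm
SNR = P_sig − N = −78.2 − (−90.83) = 12.63 dB → 12.6 dB

12.6 dB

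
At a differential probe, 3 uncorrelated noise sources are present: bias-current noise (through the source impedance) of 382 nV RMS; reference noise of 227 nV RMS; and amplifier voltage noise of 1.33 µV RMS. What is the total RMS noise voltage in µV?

1.40 µV

Uncorrelated sources add in power (mean-square): V_tot = √(ΣV_i²)
V_tot = √[(3.82×10⁻⁷)² + (2.27×10⁻⁷)² + (1.33×10⁻⁶)²] = 1.40×10⁻⁶ V = 1.40 µV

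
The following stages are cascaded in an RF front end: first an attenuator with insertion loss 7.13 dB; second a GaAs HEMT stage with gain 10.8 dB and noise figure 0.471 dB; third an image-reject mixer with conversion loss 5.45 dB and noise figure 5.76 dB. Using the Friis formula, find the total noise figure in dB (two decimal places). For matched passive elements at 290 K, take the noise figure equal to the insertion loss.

8.42 dB

Convert to linear (a loss of L dB is a gain of −L dB): F_i = 10^(NF_i/10), G_i = 10^(G_i,dB/10)
  Stage 1: F_1 = 10^(7.13/10) = 5.164, G_1 = 10^(−7.13/10) = 0.1936
  Stage 2: F_2 = 10^(0.471/10) = 1.115, G_2 = 10^(10.8/10) = 12.02
  Stage 3: F_3 = 10^(5.76/10) = 3.767, G_3 = 10^(−5.45/10) = 0.2851
Friis cascade:
  F = 5.164 + (1.115 − 1)/0.1936 + (3.767 − 1)/2.328 = 6.944
NF = 10 log₁₀(6.944) = 8.42 dB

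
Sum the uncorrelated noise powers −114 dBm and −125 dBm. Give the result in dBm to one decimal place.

−113.7 dBm

Convert to linear, add, convert back:
P₁ = 3.98×10⁻¹⁵ W, P₂ = 3.16×10⁻¹⁶ W
P_tot = 4.30×10⁻¹⁵ W → 10 log₁₀(P_tot / 10⁻³) = −113.7 dBm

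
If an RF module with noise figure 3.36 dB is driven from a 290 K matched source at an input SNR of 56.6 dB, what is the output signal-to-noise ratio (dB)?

53.24 dB

By definition F = SNR_in/SNR_out, so in dB: SNR_out = SNR_in − NF
SNR_out = 56.6 − 3.36 = 53.24 dB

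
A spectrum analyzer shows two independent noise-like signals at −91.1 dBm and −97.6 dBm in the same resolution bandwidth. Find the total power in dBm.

Convert to linear, add, convert back:
P₁ = 7.76×10⁻¹³ W, P₂ = 1.74×10⁻¹³ W
P_tot = 9.50×10⁻¹³ W → 10 log₁₀(P_tot / 10⁻³) = −90.2 dBm

−90.2 dBm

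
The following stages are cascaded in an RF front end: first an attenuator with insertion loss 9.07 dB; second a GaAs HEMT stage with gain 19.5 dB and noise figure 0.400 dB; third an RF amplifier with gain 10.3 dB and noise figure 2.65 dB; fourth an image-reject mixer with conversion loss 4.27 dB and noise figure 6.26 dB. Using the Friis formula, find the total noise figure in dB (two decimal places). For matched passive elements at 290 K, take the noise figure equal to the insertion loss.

9.52 dB

Convert to linear (a loss of L dB is a gain of −L dB): F_i = 10^(NF_i/10), G_i = 10^(G_i,dB/10)
  Stage 1: F_1 = 10^(9.07/10) = 8.072, G_1 = 10^(−9.07/10) = 0.1239
  Stage 2: F_2 = 10^(0.400/10) = 1.096, G_2 = 10^(19.5/10) = 89.13
  Stage 3: F_3 = 10^(2.65/10) = 1.841, G_3 = 10^(10.3/10) = 10.72
  Stage 4: F_4 = 10^(6.26/10) = 4.227, G_4 = 10^(−4.27/10) = 0.3741
Friis cascade:
  F = 8.072 + (1.096 − 1)/0.1239 + (1.841 − 1)/11.04 + (4.227 − 1)/118.3 = 8.955
NF = 10 log₁₀(8.955) = 9.52 dB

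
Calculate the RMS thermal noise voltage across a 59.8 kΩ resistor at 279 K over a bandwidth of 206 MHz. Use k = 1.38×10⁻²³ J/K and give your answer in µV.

V_n = √(4kTRB)
4kTRB = 4 × 1.38×10⁻²³ × 279 × 5.98×10⁴ × 2.06×10⁸ = 1.90×10⁻⁷ V²
V_n = √(1.90×10⁻⁷) = 4.36×10⁻⁴ V = 436 µV

436 µV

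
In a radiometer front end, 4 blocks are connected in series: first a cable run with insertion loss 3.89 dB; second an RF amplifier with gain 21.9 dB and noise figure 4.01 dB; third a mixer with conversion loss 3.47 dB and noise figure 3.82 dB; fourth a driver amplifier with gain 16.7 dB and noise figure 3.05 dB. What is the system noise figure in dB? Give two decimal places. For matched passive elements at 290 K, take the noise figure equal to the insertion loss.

Convert to linear (a loss of L dB is a gain of −L dB): F_i = 10^(NF_i/10), G_i = 10^(G_i,dB/10)
  Stage 1: F_1 = 10^(3.89/10) = 2.449, G_1 = 10^(−3.89/10) = 0.4083
  Stage 2: F_2 = 10^(4.01/10) = 2.518, G_2 = 10^(21.9/10) = 154.9
  Stage 3: F_3 = 10^(3.82/10) = 2.410, G_3 = 10^(−3.47/10) = 0.4498
  Stage 4: F_4 = 10^(3.05/10) = 2.018, G_4 = 10^(16.7/10) = 46.77
Friis cascade:
  F = 2.449 + (2.518 − 1)/0.4083 + (2.410 − 1)/63.24 + (2.018 − 1)/28.44 = 6.224
NF = 10 log₁₀(6.224) = 7.94 dB

7.94 dB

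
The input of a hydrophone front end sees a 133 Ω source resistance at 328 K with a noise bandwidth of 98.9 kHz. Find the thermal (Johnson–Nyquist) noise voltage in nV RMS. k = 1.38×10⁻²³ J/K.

V_n = √(4kTRB)
4kTRB = 4 × 1.38×10⁻²³ × 328 × 1.33×10² × 9.89×10⁴ = 2.38×10⁻¹³ V²
V_n = √(2.38×10⁻¹³) = 4.88×10⁻⁷ V = 488 nV

488 nV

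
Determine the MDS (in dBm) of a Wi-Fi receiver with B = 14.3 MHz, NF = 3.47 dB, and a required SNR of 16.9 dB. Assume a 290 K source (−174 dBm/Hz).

−82.1 dBm

Sensitivity = −174 + 10 log₁₀(B) + NF + SNR_min
= −174 + 71.55 + 3.47 + 16.9
= −82.08 dBm → −82.1 dBm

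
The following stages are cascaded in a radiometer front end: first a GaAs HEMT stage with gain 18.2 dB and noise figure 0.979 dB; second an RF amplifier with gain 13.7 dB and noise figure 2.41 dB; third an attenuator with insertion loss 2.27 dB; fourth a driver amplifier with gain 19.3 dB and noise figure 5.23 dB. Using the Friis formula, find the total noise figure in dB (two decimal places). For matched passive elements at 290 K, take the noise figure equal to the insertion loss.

Convert to linear (a loss of L dB is a gain of −L dB): F_i = 10^(NF_i/10), G_i = 10^(G_i,dB/10)
  Stage 1: F_1 = 10^(0.979/10) = 1.253, G_1 = 10^(18.2/10) = 66.07
  Stage 2: F_2 = 10^(2.41/10) = 1.742, G_2 = 10^(13.7/10) = 23.44
  Stage 3: F_3 = 10^(2.27/10) = 1.687, G_3 = 10^(−2.27/10) = 0.5929
  Stage 4: F_4 = 10^(5.23/10) = 3.334, G_4 = 10^(19.3/10) = 85.11
Friis cascade:
  F = 1.253 + (1.742 − 1)/66.07 + (1.687 − 1)/1549 + (3.334 − 1)/918.3 = 1.267
NF = 10 log₁₀(1.267) = 1.03 dB

1.03 dB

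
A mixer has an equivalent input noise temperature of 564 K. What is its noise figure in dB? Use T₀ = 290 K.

4.69 dB

F = 1 + T_e/T₀ = 1 + 564/290 = 2.94483
NF = 10 log₁₀(2.94483) = 4.69 dB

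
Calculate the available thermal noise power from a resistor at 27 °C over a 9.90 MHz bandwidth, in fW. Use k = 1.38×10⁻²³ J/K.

T = 27 °C + 273.15 = 300.15 K
P_n = kTB = 1.38×10⁻²³ × 300.15 × 9.90×10⁶ = 4.10×10⁻¹⁴ W = 41.0 fW

41.0 fW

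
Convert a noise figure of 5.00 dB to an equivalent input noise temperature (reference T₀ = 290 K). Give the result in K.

F = 10^(5.00/10) = 3.16228
T_e = (F − 1)·T₀ = (3.16228 − 1) × 290 = 627 K

627 K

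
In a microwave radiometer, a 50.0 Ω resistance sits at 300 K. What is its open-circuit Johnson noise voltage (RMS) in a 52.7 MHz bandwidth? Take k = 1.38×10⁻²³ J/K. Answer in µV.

V_n = √(4kTRB)
4kTRB = 4 × 1.38×10⁻²³ × 300 × 5.00×10¹ × 5.27×10⁷ = 4.36×10⁻¹¹ V²
V_n = √(4.36×10⁻¹¹) = 6.61×10⁻⁶ V = 6.61 µV

6.61 µV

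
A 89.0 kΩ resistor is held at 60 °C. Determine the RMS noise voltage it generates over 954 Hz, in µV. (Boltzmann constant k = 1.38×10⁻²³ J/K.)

T = 60 °C + 273.15 = 333.15 K
V_n = √(4kTRB)
4kTRB = 4 × 1.38×10⁻²³ × 333.15 × 8.90×10⁴ × 9.54×10² = 1.56×10⁻¹² V²
V_n = √(1.56×10⁻¹²) = 1.25×10⁻⁶ V = 1.25 µV

1.25 µV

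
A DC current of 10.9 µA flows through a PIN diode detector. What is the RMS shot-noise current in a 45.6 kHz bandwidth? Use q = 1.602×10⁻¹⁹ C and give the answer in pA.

I_n = √(2qI·B)
2qI·B = 2 × 1.602×10⁻¹⁹ × 1.09×10⁻⁵ × 4.56×10⁴ = 1.59×10⁻¹⁹ A²
I_n = √(1.59×10⁻¹⁹) = 3.99×10⁻¹⁰ A = 399 pA

399 pA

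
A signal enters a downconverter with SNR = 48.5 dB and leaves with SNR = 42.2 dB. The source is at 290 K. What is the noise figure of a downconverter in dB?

NF (dB) = SNR_in(dB) − SNR_out(dB) when the source is at T₀
NF = 48.5 − 42.2 = 6.3 dB

6.3 dB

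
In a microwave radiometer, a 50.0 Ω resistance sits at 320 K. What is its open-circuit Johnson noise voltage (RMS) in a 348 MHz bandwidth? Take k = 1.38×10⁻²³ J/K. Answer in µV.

17.5 µV

V_n = √(4kTRB)
4kTRB = 4 × 1.38×10⁻²³ × 320 × 5.00×10¹ × 3.48×10⁸ = 3.07×10⁻¹⁰ V²
V_n = √(3.07×10⁻¹⁰) = 1.75×10⁻⁵ V = 17.5 µV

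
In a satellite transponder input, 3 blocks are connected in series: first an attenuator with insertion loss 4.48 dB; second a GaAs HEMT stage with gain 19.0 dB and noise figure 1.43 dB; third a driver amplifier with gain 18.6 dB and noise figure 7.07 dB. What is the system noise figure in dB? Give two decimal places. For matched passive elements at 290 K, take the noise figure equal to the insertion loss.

6.07 dB

Convert to linear (a loss of L dB is a gain of −L dB): F_i = 10^(NF_i/10), G_i = 10^(G_i,dB/10)
  Stage 1: F_1 = 10^(4.48/10) = 2.805, G_1 = 10^(−4.48/10) = 0.3565
  Stage 2: F_2 = 10^(1.43/10) = 1.390, G_2 = 10^(19.0/10) = 79.43
  Stage 3: F_3 = 10^(7.07/10) = 5.093, G_3 = 10^(18.6/10) = 72.44
Friis cascade:
  F = 2.805 + (1.390 − 1)/0.3565 + (5.093 − 1)/28.31 = 4.044
NF = 10 log₁₀(4.044) = 6.07 dB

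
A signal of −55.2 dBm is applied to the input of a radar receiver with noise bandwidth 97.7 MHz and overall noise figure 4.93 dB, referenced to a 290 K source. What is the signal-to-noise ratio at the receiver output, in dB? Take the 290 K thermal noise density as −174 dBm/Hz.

34.0 dB

Noise floor: N = −174 + 10 log₁₀(B) + NF
10 log₁₀(9.77×10⁷) = 79.9 dB
N = −174 + 79.9 + 4.93 = −89.17 dBm
SNR = P_sig − N = −55.2 − (−89.17) = 33.97 dB → 34.0 dB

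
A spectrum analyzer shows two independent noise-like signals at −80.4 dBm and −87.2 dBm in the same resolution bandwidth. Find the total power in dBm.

Convert to linear, add, convert back:
P₁ = 9.12×10⁻¹² W, P₂ = 1.91×10⁻¹² W
P_tot = 1.10×10⁻¹¹ W → 10 log₁₀(P_tot / 10⁻³) = −79.6 dBm

−79.6 dBm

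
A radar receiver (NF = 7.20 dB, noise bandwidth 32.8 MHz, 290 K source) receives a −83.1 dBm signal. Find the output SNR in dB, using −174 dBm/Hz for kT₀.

8.5 dB

Noise floor: N = −174 + 10 log₁₀(B) + NF
10 log₁₀(3.28×10⁷) = 75.16 dB
N = −174 + 75.16 + 7.20 = −91.64 dBm
SNR = P_sig − N = −83.1 − (−91.64) = 8.54 dB → 8.5 dB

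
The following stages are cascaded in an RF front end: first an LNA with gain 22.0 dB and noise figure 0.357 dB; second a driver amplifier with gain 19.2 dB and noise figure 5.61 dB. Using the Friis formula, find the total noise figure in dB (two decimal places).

0.42 dB

Convert to linear (a loss of L dB is a gain of −L dB): F_i = 10^(NF_i/10), G_i = 10^(G_i,dB/10)
  Stage 1: F_1 = 10^(0.357/10) = 1.086, G_1 = 10^(22.0/10) = 158.5
  Stage 2: F_2 = 10^(5.61/10) = 3.639, G_2 = 10^(19.2/10) = 83.18
Friis cascade:
  F = 1.086 + (3.639 − 1)/158.5 = 1.102
NF = 10 log₁₀(1.102) = 0.42 dB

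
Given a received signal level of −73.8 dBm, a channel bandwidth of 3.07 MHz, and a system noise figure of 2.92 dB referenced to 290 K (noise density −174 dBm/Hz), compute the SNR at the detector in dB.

32.4 dB

Noise floor: N = −174 + 10 log₁₀(B) + NF
10 log₁₀(3.07×10⁶) = 64.87 dB
N = −174 + 64.87 + 2.92 = −106.21 dBm
SNR = P_sig − N = −73.8 − (−106.21) = 32.41 dB → 32.4 dB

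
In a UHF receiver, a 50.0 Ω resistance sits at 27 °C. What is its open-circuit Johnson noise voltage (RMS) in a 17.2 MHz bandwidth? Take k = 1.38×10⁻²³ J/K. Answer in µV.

T = 27 °C + 273.15 = 300.15 K
V_n = √(4kTRB)
4kTRB = 4 × 1.38×10⁻²³ × 300.15 × 5.00×10¹ × 1.72×10⁷ = 1.42×10⁻¹¹ V²
V_n = √(1.42×10⁻¹¹) = 3.77×10⁻⁶ V = 3.77 µV

3.77 µV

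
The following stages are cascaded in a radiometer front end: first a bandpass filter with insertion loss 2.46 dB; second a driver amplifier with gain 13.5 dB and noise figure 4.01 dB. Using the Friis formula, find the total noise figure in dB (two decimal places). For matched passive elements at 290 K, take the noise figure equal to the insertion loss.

6.47 dB

Convert to linear (a loss of L dB is a gain of −L dB): F_i = 10^(NF_i/10), G_i = 10^(G_i,dB/10)
  Stage 1: F_1 = 10^(2.46/10) = 1.762, G_1 = 10^(−2.46/10) = 0.5675
  Stage 2: F_2 = 10^(4.01/10) = 2.518, G_2 = 10^(13.5/10) = 22.39
Friis cascade:
  F = 1.762 + (2.518 − 1)/0.5675 = 4.436
NF = 10 log₁₀(4.436) = 6.47 dB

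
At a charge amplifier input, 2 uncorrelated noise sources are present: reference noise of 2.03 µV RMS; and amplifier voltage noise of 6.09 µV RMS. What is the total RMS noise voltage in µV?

6.42 µV

Uncorrelated sources add in power (mean-square): V_tot = √(ΣV_i²)
V_tot = √[(2.03×10⁻⁶)² + (6.09×10⁻⁶)²] = 6.42×10⁻⁶ V = 6.42 µV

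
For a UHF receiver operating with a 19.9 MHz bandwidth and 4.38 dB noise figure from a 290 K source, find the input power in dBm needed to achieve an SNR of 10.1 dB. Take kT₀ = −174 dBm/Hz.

Sensitivity = −174 + 10 log₁₀(B) + NF + SNR_min
= −174 + 72.99 + 4.38 + 10.1
= −86.53 dBm → −86.5 dBm

−86.5 dBm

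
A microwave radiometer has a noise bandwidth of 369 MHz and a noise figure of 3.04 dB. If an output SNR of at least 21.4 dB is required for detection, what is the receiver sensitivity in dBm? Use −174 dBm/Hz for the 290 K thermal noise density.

Sensitivity = −174 + 10 log₁₀(B) + NF + SNR_min
= −174 + 85.67 + 3.04 + 21.4
= −63.89 dBm → −63.9 dBm

−63.9 dBm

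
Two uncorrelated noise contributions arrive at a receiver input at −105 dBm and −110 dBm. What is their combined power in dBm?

Convert to linear, add, convert back:
P₁ = 3.16×10⁻¹⁴ W, P₂ = 1.00×10⁻¹⁴ W
P_tot = 4.16×10⁻¹⁴ W → 10 log₁₀(P_tot / 10⁻³) = −103.8 dBm

−103.8 dBm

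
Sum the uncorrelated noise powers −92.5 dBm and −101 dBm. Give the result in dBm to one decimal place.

−91.9 dBm

Convert to linear, add, convert back:
P₁ = 5.62×10⁻¹³ W, P₂ = 7.94×10⁻¹⁴ W
P_tot = 6.42×10⁻¹³ W → 10 log₁₀(P_tot / 10⁻³) = −91.9 dBm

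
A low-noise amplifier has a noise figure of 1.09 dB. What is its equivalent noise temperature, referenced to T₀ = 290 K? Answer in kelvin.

F = 10^(1.09/10) = 1.28529
T_e = (F − 1)·T₀ = (1.28529 − 1) × 290 = 82.7 K

82.7 K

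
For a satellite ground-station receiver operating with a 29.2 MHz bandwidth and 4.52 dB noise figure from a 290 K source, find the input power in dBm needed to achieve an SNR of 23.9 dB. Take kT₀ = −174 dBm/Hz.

Sensitivity = −174 + 10 log₁₀(B) + NF + SNR_min
= −174 + 74.65 + 4.52 + 23.9
= −70.93 dBm → −70.9 dBm

−70.9 dBm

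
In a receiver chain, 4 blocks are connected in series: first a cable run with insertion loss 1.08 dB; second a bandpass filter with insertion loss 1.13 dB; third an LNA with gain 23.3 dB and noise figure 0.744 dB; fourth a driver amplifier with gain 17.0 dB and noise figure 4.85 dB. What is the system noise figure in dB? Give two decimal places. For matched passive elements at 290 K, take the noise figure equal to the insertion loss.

Convert to linear (a loss of L dB is a gain of −L dB): F_i = 10^(NF_i/10), G_i = 10^(G_i,dB/10)
  Stage 1: F_1 = 10^(1.08/10) = 1.282, G_1 = 10^(−1.08/10) = 0.7798
  Stage 2: F_2 = 10^(1.13/10) = 1.297, G_2 = 10^(−1.13/10) = 0.7709
  Stage 3: F_3 = 10^(0.744/10) = 1.187, G_3 = 10^(23.3/10) = 213.8
  Stage 4: F_4 = 10^(4.85/10) = 3.055, G_4 = 10^(17.0/10) = 50.12
Friis cascade:
  F = 1.282 + (1.297 − 1)/0.7798 + (1.187 − 1)/0.6012 + (3.055 − 1)/128.5 = 1.990
NF = 10 log₁₀(1.990) = 2.99 dB

2.99 dB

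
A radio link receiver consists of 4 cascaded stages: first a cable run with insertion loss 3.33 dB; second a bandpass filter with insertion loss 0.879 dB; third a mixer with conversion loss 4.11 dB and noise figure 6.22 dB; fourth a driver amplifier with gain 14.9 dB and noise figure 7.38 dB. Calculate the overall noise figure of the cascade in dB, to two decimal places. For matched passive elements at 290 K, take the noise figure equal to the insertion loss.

Convert to linear (a loss of L dB is a gain of −L dB): F_i = 10^(NF_i/10), G_i = 10^(G_i,dB/10)
  Stage 1: F_1 = 10^(3.33/10) = 2.153, G_1 = 10^(−3.33/10) = 0.4645
  Stage 2: F_2 = 10^(0.879/10) = 1.224, G_2 = 10^(−0.879/10) = 0.8168
  Stage 3: F_3 = 10^(6.22/10) = 4.188, G_3 = 10^(−4.11/10) = 0.3882
  Stage 4: F_4 = 10^(7.38/10) = 5.470, G_4 = 10^(14.9/10) = 30.90
Friis cascade:
  F = 2.153 + (1.224 − 1)/0.4645 + (4.188 − 1)/0.3794 + (5.470 − 1)/0.1473 = 41.39
NF = 10 log₁₀(41.39) = 16.17 dB

16.17 dB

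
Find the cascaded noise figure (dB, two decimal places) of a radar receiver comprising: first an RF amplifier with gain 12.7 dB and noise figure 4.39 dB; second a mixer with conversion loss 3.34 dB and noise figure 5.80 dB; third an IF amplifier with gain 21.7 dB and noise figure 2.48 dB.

4.75 dB

Convert to linear (a loss of L dB is a gain of −L dB): F_i = 10^(NF_i/10), G_i = 10^(G_i,dB/10)
  Stage 1: F_1 = 10^(4.39/10) = 2.748, G_1 = 10^(12.7/10) = 18.62
  Stage 2: F_2 = 10^(5.80/10) = 3.802, G_2 = 10^(−3.34/10) = 0.4634
  Stage 3: F_3 = 10^(2.48/10) = 1.770, G_3 = 10^(21.7/10) = 147.9
Friis cascade:
  F = 2.748 + (3.802 − 1)/18.62 + (1.770 − 1)/8.630 = 2.988
NF = 10 log₁₀(2.988) = 4.75 dB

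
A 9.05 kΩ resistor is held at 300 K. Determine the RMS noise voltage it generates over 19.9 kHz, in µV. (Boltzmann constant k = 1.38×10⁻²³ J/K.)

V_n = √(4kTRB)
4kTRB = 4 × 1.38×10⁻²³ × 300 × 9.05×10³ × 1.99×10⁴ = 2.98×10⁻¹² V²
V_n = √(2.98×10⁻¹²) = 1.73×10⁻⁶ V = 1.73 µV

1.73 µV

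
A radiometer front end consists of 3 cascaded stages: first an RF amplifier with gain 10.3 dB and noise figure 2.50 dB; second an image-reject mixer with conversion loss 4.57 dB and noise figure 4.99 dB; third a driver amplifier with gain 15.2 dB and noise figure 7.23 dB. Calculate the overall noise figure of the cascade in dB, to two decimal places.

4.95 dB

Convert to linear (a loss of L dB is a gain of −L dB): F_i = 10^(NF_i/10), G_i = 10^(G_i,dB/10)
  Stage 1: F_1 = 10^(2.50/10) = 1.778, G_1 = 10^(10.3/10) = 10.72
  Stage 2: F_2 = 10^(4.99/10) = 3.155, G_2 = 10^(−4.57/10) = 0.3491
  Stage 3: F_3 = 10^(7.23/10) = 5.284, G_3 = 10^(15.2/10) = 33.11
Friis cascade:
  F = 1.778 + (3.155 − 1)/10.72 + (5.284 − 1)/3.741 = 3.125
NF = 10 log₁₀(3.125) = 4.95 dB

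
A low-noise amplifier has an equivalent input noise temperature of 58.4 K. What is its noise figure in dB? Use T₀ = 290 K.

F = 1 + T_e/T₀ = 1 + 58.4/290 = 1.20138
NF = 10 log₁₀(1.20138) = 0.797 dB

0.797 dB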